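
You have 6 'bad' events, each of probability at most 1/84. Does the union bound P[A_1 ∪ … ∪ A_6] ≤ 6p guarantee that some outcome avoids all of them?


Union bound: P[∪_{i=1}^{6} A_i] ≤ Σ_i P[A_i] ≤ 6·p = 6·(1/84) = 1/14.
Numerically: 1/14 ≈ 0.0714.
Is 1/14 < 1? YES.
Since P[∪ A_i] ≤ 1/14 < 1, the complement has P[∩ A_i^c] ≥ 1 − 1/14 = 13/14 > 0, so some outcome avoids every A_i.

6·p = 1/14 ≈ 0.0714; existence CERTIFIED by the union bound.


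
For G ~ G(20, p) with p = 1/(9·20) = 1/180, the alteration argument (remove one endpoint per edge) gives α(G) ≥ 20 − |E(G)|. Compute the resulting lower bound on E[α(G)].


E[|E(G)|] = C(20, 2)·p = 190 · (1/180) = 19/18.
E[α(G)] ≥ n − E[|E(G)|] = 20 − 19/18 = 341/18.
Numerically: ≈ 18.94444.
(This is only a lower bound; the true E[α(G)] may be larger.)

E[α(G)] ≥ 341/18 ≈ 18.94444.


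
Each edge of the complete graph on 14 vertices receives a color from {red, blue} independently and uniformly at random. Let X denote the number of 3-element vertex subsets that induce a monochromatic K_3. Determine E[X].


Let X = Σ_S X_S over the C(14, 3) = 364 subsets S of size 3, where X_S = 1 if the K_3 on S is monochromatic.
For a fixed S, the K_3 on S has C(3, 2) = 3 edges. P[all 3 edges red] = (1/2)^3, and likewise for blue, so P[monochromatic] = 2·(1/2)^3 = 2^{1 − 3} = 1/4.
Summing: E[X] = C(14, 3) · 2^{1 − 3} = 364 · 1/4 = 91.
Numerically: E[X] ≈ 91.00000.

E[X] = C(14,3)·2^(1−C(3,2)) = 91 ≈ 91.00000.


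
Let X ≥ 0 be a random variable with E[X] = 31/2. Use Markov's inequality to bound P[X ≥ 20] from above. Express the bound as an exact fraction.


μ = E[X] = 31/2, a = 20.
Markov: P[X ≥ 20] ≤ μ/a = (31/2)/20 = 31/40.
Numerically: ≈ 0.775000.
(Since a = 20 > μ = 15.500000, the bound 31/40 is < 1 and informative.)

P[X ≥ 20] ≤ 31/40 ≈ 0.775000.


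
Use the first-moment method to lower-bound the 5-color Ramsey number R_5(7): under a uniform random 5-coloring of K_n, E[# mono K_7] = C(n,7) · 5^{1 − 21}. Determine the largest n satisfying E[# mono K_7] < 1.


We need C(n, 7) · 5^{1 − 21} < 1, i.e. C(n, 7) < 5^{21 − 1} = 95367431640625.
Check values of n near the boundary:
  n = 337: C(337, 7) = 91989916924632; 91989916924632 < 95367431640625? YES
  n = 338: C(338, 7) = 93935323022736; 93935323022736 < 95367431640625? YES
  n = 339: C(339, 7) = 95915887062372; 95915887062372 < 95367431640625? NO
  n = 340: C(340, 7) = 97932136940560; 97932136940560 < 95367431640625? NO
The largest n with C(n, 7) < 95367431640625 is n = 338 (where E[X] = 93935323022736/95367431640625 ≈ 0.9849833). Hence R_5(7) > 338, i.e. R_5(7) ≥ 339.

Largest n = 338; hence R_5(7) > 338.


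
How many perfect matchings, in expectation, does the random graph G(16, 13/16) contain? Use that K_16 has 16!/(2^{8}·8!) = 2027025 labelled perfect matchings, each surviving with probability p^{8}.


K_16 has 16!/(2^{8}·8!) = 2027025 labelled perfect matchings.
For each such perfect matching H, let X_H = 1 if all 8 edges of H are present in G. Then P[X_H = 1] = p^{8} = (13/16)^{8} = 815730721/4294967296.
Summing the indicators: E[X] = Σ_H E[X_H] = 2027025 · p^{8} = 2027025 · 815730721/4294967296 = 1653506564735025/4294967296.
Numerically: E[X] ≈ 3.8499e+05.

E[X] = 2027025 · (13/16)^{8} = 1653506564735025/4294967296 ≈ 3.8499e+05.


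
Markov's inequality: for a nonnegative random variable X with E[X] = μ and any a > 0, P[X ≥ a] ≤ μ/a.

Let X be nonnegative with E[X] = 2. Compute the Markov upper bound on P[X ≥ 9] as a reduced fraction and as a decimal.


μ = E[X] = 2, a = 9.
Markov: P[X ≥ 9] ≤ μ/a = (2)/9 = 2/9.
Numerically: ≈ 0.222222.
(Since a = 9 > μ = 2.000000, the bound 2/9 is < 1 and informative.)

P[X ≥ 9] ≤ 2/9 ≈ 0.222222.


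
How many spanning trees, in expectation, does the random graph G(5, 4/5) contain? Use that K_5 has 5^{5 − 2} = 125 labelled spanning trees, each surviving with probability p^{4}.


K_5 has 5^{5 − 2} = 125 labelled spanning trees.
For each such spanning tree H, let X_H = 1 if all 4 edges of H are present in G. Then P[X_H = 1] = p^{4} = (4/5)^{4} = 256/625.
By linearity of expectation: E[X] = Σ_H E[X_H] = 125 · p^{4} = 125 · 256/625 = 256/5.
Numerically: E[X] ≈ 51.2.

E[X] = 125 · (4/5)^{4} = 256/5 ≈ 51.2.


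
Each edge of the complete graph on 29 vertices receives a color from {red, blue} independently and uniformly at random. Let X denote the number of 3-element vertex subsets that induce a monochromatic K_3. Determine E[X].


Let X = Σ_S X_S over the C(29, 3) = 3654 subsets S of size 3, where X_S = 1 if the K_3 on S is monochromatic.
For a fixed S, the K_3 on S has C(3, 2) = 3 edges. P[all 3 edges red] = (1/2)^3, and likewise for blue, so P[monochromatic] = 2·(1/2)^3 = 2^{1 − 3} = 1/4.
By linearity of expectation: E[X] = C(29, 3) · 2^{1 − 3} = 3654 · 1/4 = 1827/2.
Numerically: E[X] ≈ 913.5000.

E[X] = C(29,3)·2^(1−C(3,2)) = 1827/2 ≈ 913.5000.


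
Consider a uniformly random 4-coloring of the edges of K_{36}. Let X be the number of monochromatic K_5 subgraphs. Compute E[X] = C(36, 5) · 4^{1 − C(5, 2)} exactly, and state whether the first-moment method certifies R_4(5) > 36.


E[X] = C(36, 5) · 4^{1 − 10} = 376992 · 4^{−9} = 376992/262144.
As a reduced fraction: E[X] = 11781/8192 ≈ 1.4381.
Is E[X] < 1? NO.
Since E[X] ≥ 1, the first-moment bound is inconclusive at n = 36; it does NOT by itself certify R_4(5) > 36.

E[X] = 11781/8192 ≈ 1.4381; E[X] ≥ 1; first-moment method inconclusive here.


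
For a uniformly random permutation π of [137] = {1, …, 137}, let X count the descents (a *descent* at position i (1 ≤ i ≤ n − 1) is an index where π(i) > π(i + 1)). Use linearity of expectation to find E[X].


Write X = Σ X_I over i = 1, …, 136, with X_I the indicator of one descent.
There are 136 indicators.
For each fixed i, the pair (π(i), π(i+1)) is a uniformly random ordered pair of distinct values from {1, …, 137}; by symmetry P[π(i) > π(i+1)] = 1/2.
By linearity: E[X] = 136 · (1/2) = (137 − 1) · (1/2) = 68 ≈ 68.000.

E[X] = 68 = 68.000.


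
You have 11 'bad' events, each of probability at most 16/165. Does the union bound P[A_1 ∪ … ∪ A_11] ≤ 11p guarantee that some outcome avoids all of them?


Union bound: P[∪_{i=1}^{11} A_i] ≤ Σ_i P[A_i] ≤ 11·p = 11·(16/165) = 16/15.
Numerically: 16/15 ≈ 1.0666667.
Is 16/15 < 1? NO.
Since the bound 16/15 is ≥ 1, the union bound is uninformative here; it does NOT by itself certify existence.

11·p = 16/15 ≈ 1.0666667; existence NOT certified by the union bound.


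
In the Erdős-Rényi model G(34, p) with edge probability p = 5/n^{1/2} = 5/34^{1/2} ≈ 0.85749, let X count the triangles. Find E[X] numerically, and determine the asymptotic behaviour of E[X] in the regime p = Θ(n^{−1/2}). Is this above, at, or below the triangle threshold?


Number of potential triangles: C(34, 3) = 5984.
Each occurs with probability p³ ≈ (0.85749)³ ≈ 6.3050950e-01.
By linearity: E[X] = C(34, 3)·p³ ≈ 5984 · 6.3050950e-01 ≈ 3772.96887.
Since α = 1/2 < 1, p = c/n^{1/2} ≫ 1/n is above the triangle threshold p ~ 1/n. Asymptotically E[X] ~ (c³/6)·n^{3(1−α)} = (5³/6)·n^{1.5} → ∞; triangles are abundant w.h.p.

E[X] ≈ 3772.96887; in regime p = Θ(1/n^{1/2}) E[X] diverges (above the triangle threshold p ~ 1/n).


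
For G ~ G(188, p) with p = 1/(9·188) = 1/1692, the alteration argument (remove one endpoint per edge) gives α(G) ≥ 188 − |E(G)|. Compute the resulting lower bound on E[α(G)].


E[|E(G)|] = C(188, 2)·p = 17578 · (1/1692) = 187/18.
E[α(G)] ≥ n − E[|E(G)|] = 188 − 187/18 = 3197/18.
Numerically: ≈ 177.611.
(This is only a lower bound; the true E[α(G)] may be larger.)

E[α(G)] ≥ 3197/18 ≈ 177.611.


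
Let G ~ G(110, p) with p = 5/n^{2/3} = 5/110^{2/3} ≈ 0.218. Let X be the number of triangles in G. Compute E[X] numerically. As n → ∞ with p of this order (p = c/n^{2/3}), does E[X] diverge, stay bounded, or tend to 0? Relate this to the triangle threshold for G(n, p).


Number of potential triangles: C(110, 3) = 215820.
Each occurs with probability p³ ≈ (0.218)³ ≈ 1.03306e-02.
By linearity: E[X] = C(110, 3)·p³ ≈ 215820 · 1.03306e-02 ≈ 2229.545.
Since α = 2/3 < 1, p = c/n^{2/3} ≫ 1/n is above the triangle threshold p ~ 1/n. Asymptotically E[X] ~ (c³/6)·n^{3(1−α)} = (5³/6)·n^{1} → ∞; triangles are abundant w.h.p.

E[X] ≈ 2229.545; in regime p = Θ(1/n^{2/3}) E[X] diverges (above the triangle threshold p ~ 1/n).


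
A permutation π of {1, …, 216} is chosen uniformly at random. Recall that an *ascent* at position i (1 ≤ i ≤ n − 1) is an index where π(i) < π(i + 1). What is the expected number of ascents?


Write X = Σ X_I over i = 1, …, 215, with X_I the indicator of one ascent.
There are 215 indicators.
For each fixed i, the pair (π(i), π(i+1)) is a uniformly random ordered pair of distinct values from {1, …, 216}; by symmetry P[π(i) < π(i+1)] = 1/2.
By linearity: E[X] = 215 · (1/2) = (216 − 1) · (1/2) = 215/2 ≈ 107.500.

E[X] = 215/2 = 107.500.


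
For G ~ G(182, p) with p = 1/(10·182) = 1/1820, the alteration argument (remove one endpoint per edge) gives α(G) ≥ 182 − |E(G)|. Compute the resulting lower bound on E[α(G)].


E[|E(G)|] = C(182, 2)·p = 16471 · (1/1820) = 181/20.
E[α(G)] ≥ n − E[|E(G)|] = 182 − 181/20 = 3459/20.
Numerically: ≈ 172.9500.
(This is only a lower bound; the true E[α(G)] may be larger.)

E[α(G)] ≥ 3459/20 ≈ 172.9500.


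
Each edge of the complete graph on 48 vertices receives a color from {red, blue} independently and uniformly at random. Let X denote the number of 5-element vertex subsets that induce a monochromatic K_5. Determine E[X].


Let X = Σ_S X_S over the C(48, 5) = 1712304 subsets S of size 5, where X_S = 1 if the K_5 on S is monochromatic.
For a fixed S, the K_5 on S has C(5, 2) = 10 edges. P[all 10 edges red] = (1/2)^10, and likewise for blue, so P[monochromatic] = 2·(1/2)^10 = 2^{1 − 10} = 1/512.
By linearity of expectation: E[X] = C(48, 5) · 2^{1 − 10} = 1712304 · 1/512 = 107019/32.
Numerically: E[X] ≈ 3344.3438.

E[X] = C(48,5)·2^(1−C(5,2)) = 107019/32 ≈ 3344.3438.


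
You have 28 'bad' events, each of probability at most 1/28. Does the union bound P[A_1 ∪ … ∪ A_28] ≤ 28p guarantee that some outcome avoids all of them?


Union bound: P[∪_{i=1}^{28} A_i] ≤ Σ_i P[A_i] ≤ 28·p = 28·(1/28) = 1.
Numerically: 1 ≈ 1.0000000.
Is 1 < 1? NO.
Since the bound 1 is ≥ 1, the union bound is uninformative here; it does NOT by itself certify existence.

28·p = 1 ≈ 1.0000000; existence NOT certified by the union bound.


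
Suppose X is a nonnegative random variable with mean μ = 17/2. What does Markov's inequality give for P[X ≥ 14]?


μ = E[X] = 17/2, a = 14.
Markov: P[X ≥ 14] ≤ μ/a = (17/2)/14 = 17/28.
Numerically: ≈ 0.607.
(Since a = 14 > μ = 8.500, the bound 17/28 is < 1 and informative.)

P[X ≥ 14] ≤ 17/28 ≈ 0.607.


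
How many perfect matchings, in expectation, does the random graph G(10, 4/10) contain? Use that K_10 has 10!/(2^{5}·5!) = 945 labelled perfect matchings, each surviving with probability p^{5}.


K_10 has 10!/(2^{5}·5!) = 945 labelled perfect matchings.
For each such perfect matching H, let X_H = 1 if all 5 edges of H are present in G. Then P[X_H = 1] = p^{5} = (2/5)^{5} = 32/3125.
Summing the indicators: E[X] = Σ_H E[X_H] = 945 · p^{5} = 945 · 32/3125 = 6048/625.
Numerically: E[X] ≈ 9.677.

E[X] = 945 · (2/5)^{5} = 6048/625 ≈ 9.677.


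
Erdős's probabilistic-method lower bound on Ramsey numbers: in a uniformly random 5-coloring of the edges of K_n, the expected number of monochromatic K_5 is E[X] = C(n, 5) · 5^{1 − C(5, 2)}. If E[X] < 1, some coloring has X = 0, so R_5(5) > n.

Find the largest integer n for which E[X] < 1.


We need C(n, 5) · 5^{1 − 10} < 1, i.e. C(n, 5) < 5^{10 − 1} = 1953125.
Check values of n near the boundary:
  n = 47: C(47, 5) = 1533939; 1533939 < 1953125? YES
  n = 48: C(48, 5) = 1712304; 1712304 < 1953125? YES
  n = 49: C(49, 5) = 1906884; 1906884 < 1953125? YES
  n = 50: C(50, 5) = 2118760; 2118760 < 1953125? NO
  n = 51: C(51, 5) = 2349060; 2349060 < 1953125? NO
The largest n with C(n, 5) < 1953125 is n = 49 (where E[X] = 1906884/1953125 ≈ 0.9763). Hence R_5(5) > 49, i.e. R_5(5) ≥ 50.

Largest n = 49; hence R_5(5) > 49.


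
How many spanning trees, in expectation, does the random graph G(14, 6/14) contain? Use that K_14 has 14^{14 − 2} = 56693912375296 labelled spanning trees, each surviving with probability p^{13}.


K_14 has 14^{14 − 2} = 56693912375296 labelled spanning trees.
For each such spanning tree H, let X_H = 1 if all 13 edges of H are present in G. Then P[X_H = 1] = p^{13} = (3/7)^{13} = 1594323/96889010407.
Summing the indicators: E[X] = Σ_H E[X_H] = 56693912375296 · p^{13} = 56693912375296 · 1594323/96889010407 = 6530347008/7.
Numerically: E[X] ≈ 9.329e+08.

E[X] = 56693912375296 · (3/7)^{13} = 6530347008/7 ≈ 9.329e+08.


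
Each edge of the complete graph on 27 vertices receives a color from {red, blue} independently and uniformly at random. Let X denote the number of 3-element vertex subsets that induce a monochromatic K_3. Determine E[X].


Let X = Σ_S X_S over the C(27, 3) = 2925 subsets S of size 3, where X_S = 1 if the K_3 on S is monochromatic.
For a fixed S, the K_3 on S has C(3, 2) = 3 edges. P[all 3 edges red] = (1/2)^3, and likewise for blue, so P[monochromatic] = 2·(1/2)^3 = 2^{1 − 3} = 1/4.
By linearity of expectation: E[X] = C(27, 3) · 2^{1 − 3} = 2925 · 1/4 = 2925/4.
Numerically: E[X] ≈ 731.250.

E[X] = C(27,3)·2^(1−C(3,2)) = 2925/4 ≈ 731.250.


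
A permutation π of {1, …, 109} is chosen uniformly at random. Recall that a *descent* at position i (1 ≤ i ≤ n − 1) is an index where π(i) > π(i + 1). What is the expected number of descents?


Write X = Σ X_I over i = 1, …, 108, with X_I the indicator of one descent.
There are 108 indicators.
For each fixed i, the pair (π(i), π(i+1)) is a uniformly random ordered pair of distinct values from {1, …, 109}; by symmetry P[π(i) > π(i+1)] = 1/2.
By linearity: E[X] = 108 · (1/2) = (109 − 1) · (1/2) = 54 ≈ 54.000.

E[X] = 54 = 54.000.


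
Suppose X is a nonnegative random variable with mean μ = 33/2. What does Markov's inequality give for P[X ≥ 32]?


μ = E[X] = 33/2, a = 32.
Markov: P[X ≥ 32] ≤ μ/a = (33/2)/32 = 33/64.
Numerically: ≈ 0.5156.
(Since a = 32 > μ = 16.5000, the bound 33/64 is < 1 and informative.)

P[X ≥ 32] ≤ 33/64 ≈ 0.5156.


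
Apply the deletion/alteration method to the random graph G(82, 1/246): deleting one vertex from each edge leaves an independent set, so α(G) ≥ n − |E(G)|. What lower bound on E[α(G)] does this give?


E[|E(G)|] = C(82, 2)·p = 3321 · (1/246) = 27/2.
E[α(G)] ≥ n − E[|E(G)|] = 82 − 27/2 = 137/2.
Numerically: ≈ 68.50000.
(This is only a lower bound; the true E[α(G)] may be larger.)

E[α(G)] ≥ 137/2 ≈ 68.50000.


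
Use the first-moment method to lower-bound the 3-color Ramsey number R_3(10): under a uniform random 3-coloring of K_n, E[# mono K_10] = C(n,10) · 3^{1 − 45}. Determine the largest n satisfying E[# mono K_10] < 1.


We need C(n, 10) · 3^{1 − 45} < 1, i.e. C(n, 10) < 3^{45 − 1} = 984770902183611232881.
Check values of n near the boundary:
  n = 569: C(569, 10) = 905357721286137524328; 905357721286137524328 < 984770902183611232881? YES
  n = 570: C(570, 10) = 921524823451961408691; 921524823451961408691 < 984770902183611232881? YES
  n = 571: C(571, 10) = 937951290893172842001; 937951290893172842001 < 984770902183611232881? YES
  n = 572: C(572, 10) = 954640815642161682606; 954640815642161682606 < 984770902183611232881? YES
  n = 573: C(573, 10) = 971597135635805762226; 971597135635805762226 < 984770902183611232881? YES
  n = 574: C(574, 10) = 988824035203816502691; 988824035203816502691 < 984770902183611232881? NO
  n = 575: C(575, 10) = 1006325345561406175305; 1006325345561406175305 < 984770902183611232881? NO
The largest n with C(n, 10) < 984770902183611232881 is n = 573 (where E[X] = 35985079097622435638/36472996377170786403 ≈ 0.9866225). Hence R_3(10) > 573, i.e. R_3(10) ≥ 574.

Largest n = 573; hence R_3(10) > 573.


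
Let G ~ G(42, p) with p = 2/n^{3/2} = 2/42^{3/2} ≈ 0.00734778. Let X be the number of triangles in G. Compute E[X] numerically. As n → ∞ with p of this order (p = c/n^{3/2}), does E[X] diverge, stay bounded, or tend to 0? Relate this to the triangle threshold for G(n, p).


Number of potential triangles: C(42, 3) = 11480.
Each occurs with probability p³ ≈ (0.00734778)³ ≈ 3.96705462e-07.
By linearity: E[X] = C(42, 3)·p³ ≈ 11480 · 3.96705462e-07 ≈ 0.004554.
Since α = 3/2 > 1, p = c/n^{3/2} = o(1/n) is below the triangle threshold p ~ 1/n. Asymptotically E[X] ~ (c³/6)·n^{3(1−α)} = (2³/6)·n^{-1.5} → 0, so by Markov's inequality G has no triangles w.h.p.

E[X] ≈ 0.004554; in regime p = Θ(1/n^{3/2}) E[X] tends to 0 (below the triangle threshold p ~ 1/n).


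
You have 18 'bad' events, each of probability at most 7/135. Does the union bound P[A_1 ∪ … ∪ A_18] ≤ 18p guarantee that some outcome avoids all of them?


Union bound: P[∪_{i=1}^{18} A_i] ≤ Σ_i P[A_i] ≤ 18·p = 18·(7/135) = 14/15.
Numerically: 14/15 ≈ 0.9333333.
Is 14/15 < 1? YES.
Since P[∪ A_i] ≤ 14/15 < 1, the complement has P[∩ A_i^c] ≥ 1 − 14/15 = 1/15 > 0, so some outcome avoids every A_i.

18·p = 14/15 ≈ 0.9333333; existence CERTIFIED by the union bound.


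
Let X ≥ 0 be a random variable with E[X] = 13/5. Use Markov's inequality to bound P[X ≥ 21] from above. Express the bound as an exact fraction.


μ = E[X] = 13/5, a = 21.
Markov: P[X ≥ 21] ≤ μ/a = (13/5)/21 = 13/105.
Numerically: ≈ 0.12381.
(Since a = 21 > μ = 2.60000, the bound 13/105 is < 1 and informative.)

P[X ≥ 21] ≤ 13/105 ≈ 0.12381.


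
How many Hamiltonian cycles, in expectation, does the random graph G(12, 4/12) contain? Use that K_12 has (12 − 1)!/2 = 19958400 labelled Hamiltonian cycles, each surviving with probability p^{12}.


K_12 has (12 − 1)!/2 = 19958400 labelled Hamiltonian cycles.
For each such Hamiltonian cycle H, let X_H = 1 if all 12 edges of H are present in G. Then P[X_H = 1] = p^{12} = (1/3)^{12} = 1/531441.
By linearity of expectation: E[X] = Σ_H E[X_H] = 19958400 · p^{12} = 19958400 · 1/531441 = 246400/6561.
Numerically: E[X] ≈ 37.5553.

E[X] = 19958400 · (1/3)^{12} = 246400/6561 ≈ 37.5553.


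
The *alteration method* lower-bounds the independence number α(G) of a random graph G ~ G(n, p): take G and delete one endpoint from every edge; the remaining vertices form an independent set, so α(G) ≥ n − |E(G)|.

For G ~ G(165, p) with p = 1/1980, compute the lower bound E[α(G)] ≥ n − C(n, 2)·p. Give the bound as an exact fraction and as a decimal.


E[|E(G)|] = C(165, 2)·p = 13530 · (1/1980) = 41/6.
E[α(G)] ≥ n − E[|E(G)|] = 165 − 41/6 = 949/6.
Numerically: ≈ 158.1667.
(This is only a lower bound; the true E[α(G)] may be larger.)

E[α(G)] ≥ 949/6 ≈ 158.1667.


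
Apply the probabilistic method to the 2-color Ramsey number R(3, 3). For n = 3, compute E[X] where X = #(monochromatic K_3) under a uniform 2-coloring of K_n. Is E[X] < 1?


E[X] = C(3, 3) · 2^{1 − 3} = 1 · 2^{−2} = 1/4.
As a reduced fraction: E[X] = 1/4 ≈ 0.25000.
Is E[X] < 1? YES.
Since E[X] < 1, there exists a 2-coloring of K_{3} with no monochromatic K_3; hence R(3, 3) > 3.

E[X] = 1/4 ≈ 0.25000; E[X] < 1, so R(3, 3) > 3.


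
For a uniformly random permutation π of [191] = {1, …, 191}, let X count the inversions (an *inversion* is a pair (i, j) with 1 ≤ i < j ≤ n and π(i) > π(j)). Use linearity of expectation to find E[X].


Write X = Σ X_I over the C(191, 2) = 18145 pairs i < j, with X_I the indicator of one inversion.
There are 18145 indicators.
For each fixed pair i < j, the values π(i) and π(j) are two distinct elements of {1, …, 191} in uniformly random order; by symmetry P[π(i) > π(j)] = 1/2.
By linearity: E[X] = 18145 · (1/2) = C(191, 2) · (1/2) = 18145/2 = 18145/2 ≈ 9072.5000.

E[X] = 18145/2 = 9072.5000.


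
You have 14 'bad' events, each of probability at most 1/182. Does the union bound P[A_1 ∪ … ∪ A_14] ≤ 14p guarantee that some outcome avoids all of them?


Union bound: P[∪_{i=1}^{14} A_i] ≤ Σ_i P[A_i] ≤ 14·p = 14·(1/182) = 1/13.
Numerically: 1/13 ≈ 0.0769.
Is 1/13 < 1? YES.
Since P[∪ A_i] ≤ 1/13 < 1, the complement has P[∩ A_i^c] ≥ 1 − 1/13 = 12/13 > 0, so some outcome avoids every A_i.

14·p = 1/13 ≈ 0.0769; existence CERTIFIED by the union bound.


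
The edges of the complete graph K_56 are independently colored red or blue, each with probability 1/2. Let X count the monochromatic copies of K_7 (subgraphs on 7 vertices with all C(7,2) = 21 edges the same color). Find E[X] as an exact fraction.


Let X = Σ_S X_S over the C(56, 7) = 231917400 subsets S of size 7, where X_S = 1 if the K_7 on S is monochromatic.
For a fixed S, the K_7 on S has C(7, 2) = 21 edges. P[all 21 edges red] = (1/2)^21, and likewise for blue, so P[monochromatic] = 2·(1/2)^21 = 2^{1 − 21} = 1/1048576.
Summing: E[X] = C(56, 7) · 2^{1 − 21} = 231917400 · 1/1048576 = 28989675/131072.
Numerically: E[X] ≈ 221.173668.

E[X] = C(56,7)·2^(1−C(7,2)) = 28989675/131072 ≈ 221.173668.


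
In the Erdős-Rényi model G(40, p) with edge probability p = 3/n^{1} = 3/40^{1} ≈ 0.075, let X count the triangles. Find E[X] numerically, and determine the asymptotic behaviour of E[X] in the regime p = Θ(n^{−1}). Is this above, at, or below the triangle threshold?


Number of potential triangles: C(40, 3) = 9880.
Each occurs with probability p³ ≈ (0.075)³ ≈ 4.21875e-04.
By linearity: E[X] = C(40, 3)·p³ ≈ 9880 · 4.21875e-04 ≈ 4.168.
Here α = 1, so p = 3/n is exactly at the triangle threshold p ~ 1/n. Asymptotically E[X] → c³/6 = 3³/6 = 9/2 ≈ 4.500, a bounded constant. In this regime the triangle count is asymptotically Poisson(c³/6).

E[X] ≈ 4.168; in regime p = Θ(1/n^{1}) E[X] stays bounded (at the triangle threshold p ~ 1/n).


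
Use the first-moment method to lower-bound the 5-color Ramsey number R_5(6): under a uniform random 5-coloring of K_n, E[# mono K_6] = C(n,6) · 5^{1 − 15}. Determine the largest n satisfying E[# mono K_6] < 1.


We need C(n, 6) · 5^{1 − 15} < 1, i.e. C(n, 6) < 5^{15 − 1} = 6103515625.
Check values of n near the boundary:
  n = 129: C(129, 6) = 5688177600; 5688177600 < 6103515625? YES
  n = 130: C(130, 6) = 5963412000; 5963412000 < 6103515625? YES
  n = 131: C(131, 6) = 6249655776; 6249655776 < 6103515625? NO
  n = 132: C(132, 6) = 6547258432; 6547258432 < 6103515625? NO
  n = 133: C(133, 6) = 6856577728; 6856577728 < 6103515625? NO
The largest n with C(n, 6) < 6103515625 is n = 130 (where E[X] = 47707296/48828125 ≈ 0.977). Hence R_5(6) > 130, i.e. R_5(6) ≥ 131.

Largest n = 130; hence R_5(6) > 130.


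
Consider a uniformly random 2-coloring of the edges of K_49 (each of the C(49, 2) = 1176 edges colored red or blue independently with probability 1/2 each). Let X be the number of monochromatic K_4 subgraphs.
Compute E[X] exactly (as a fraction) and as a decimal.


Let X = Σ_S X_S over the C(49, 4) = 211876 subsets S of size 4, where X_S = 1 if the K_4 on S is monochromatic.
For a fixed S, the K_4 on S has C(4, 2) = 6 edges. P[all 6 edges red] = (1/2)^6, and likewise for blue, so P[monochromatic] = 2·(1/2)^6 = 2^{1 − 6} = 1/32.
Summing: E[X] = C(49, 4) · 2^{1 − 6} = 211876 · 1/32 = 52969/8.
Numerically: E[X] ≈ 6621.12500.

E[X] = C(49,4)·2^(1−C(4,2)) = 52969/8 ≈ 6621.12500.


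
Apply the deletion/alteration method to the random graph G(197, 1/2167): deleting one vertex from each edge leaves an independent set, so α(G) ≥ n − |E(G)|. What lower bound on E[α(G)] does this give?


E[|E(G)|] = C(197, 2)·p = 19306 · (1/2167) = 98/11.
E[α(G)] ≥ n − E[|E(G)|] = 197 − 98/11 = 2069/11.
Numerically: ≈ 188.09091.
(This is only a lower bound; the true E[α(G)] may be larger.)

E[α(G)] ≥ 2069/11 ≈ 188.09091.


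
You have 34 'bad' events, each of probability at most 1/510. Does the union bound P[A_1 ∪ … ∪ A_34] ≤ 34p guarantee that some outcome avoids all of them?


Union bound: P[∪_{i=1}^{34} A_i] ≤ Σ_i P[A_i] ≤ 34·p = 34·(1/510) = 1/15.
Numerically: 1/15 ≈ 0.0666667.
Is 1/15 < 1? YES.
Since P[∪ A_i] ≤ 1/15 < 1, the complement has P[∩ A_i^c] ≥ 1 − 1/15 = 14/15 > 0, so some outcome avoids every A_i.

34·p = 1/15 ≈ 0.0666667; existence CERTIFIED by the union bound.


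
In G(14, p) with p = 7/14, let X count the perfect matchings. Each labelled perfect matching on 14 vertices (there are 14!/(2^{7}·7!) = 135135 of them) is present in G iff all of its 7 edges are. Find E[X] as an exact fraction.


K_14 has 14!/(2^{7}·7!) = 135135 labelled perfect matchings.
For each such perfect matching H, let X_H = 1 if all 7 edges of H are present in G. Then P[X_H = 1] = p^{7} = (1/2)^{7} = 1/128.
Summing the indicators: E[X] = Σ_H E[X_H] = 135135 · p^{7} = 135135 · 1/128 = 135135/128.
Numerically: E[X] ≈ 1.06e+03.

E[X] = 135135 · (1/2)^{7} = 135135/128 ≈ 1.06e+03.


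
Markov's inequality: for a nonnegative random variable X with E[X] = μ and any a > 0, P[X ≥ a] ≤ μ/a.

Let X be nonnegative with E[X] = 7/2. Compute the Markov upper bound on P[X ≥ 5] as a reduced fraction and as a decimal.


μ = E[X] = 7/2, a = 5.
Markov: P[X ≥ 5] ≤ μ/a = (7/2)/5 = 7/10.
Numerically: ≈ 0.700000.
(Since a = 5 > μ = 3.500000, the bound 7/10 is < 1 and informative.)

P[X ≥ 5] ≤ 7/10 ≈ 0.700000.


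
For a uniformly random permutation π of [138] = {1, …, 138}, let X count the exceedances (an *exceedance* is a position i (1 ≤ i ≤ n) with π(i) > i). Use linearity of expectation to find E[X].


Write X = Σ_{i=1}^{138} X_i, where X_i = 1_{π(i) > i}.
For each fixed i, π(i) is uniform over {1, …, 138} (marginal of a uniform permutation), so P[π(i) > i] = (n − i)/n. Summing: Σ_{i=1}^{138} (n − i)/n = (0 + 1 + … + 137)/138 = 138(138 − 1)/(2·138) = (138 − 1)/2.
Hence E[X] = Σ_{i=1}^{138} (138 − i)/138 = 137/2 ≈ 68.500.

E[X] = 137/2 = 68.500.


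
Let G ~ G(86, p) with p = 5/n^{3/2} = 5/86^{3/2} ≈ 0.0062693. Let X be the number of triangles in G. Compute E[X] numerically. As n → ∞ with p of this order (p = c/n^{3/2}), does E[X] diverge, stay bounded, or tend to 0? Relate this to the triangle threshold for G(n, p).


Number of potential triangles: C(86, 3) = 102340.
Each occurs with probability p³ ≈ (0.0062693)³ ≈ 2.4641491e-07.
By linearity: E[X] = C(86, 3)·p³ ≈ 102340 · 2.4641491e-07 ≈ 0.02522.
Since α = 3/2 > 1, p = c/n^{3/2} = o(1/n) is below the triangle threshold p ~ 1/n. Asymptotically E[X] ~ (c³/6)·n^{3(1−α)} = (5³/6)·n^{-1.5} → 0, so by Markov's inequality G has no triangles w.h.p.

E[X] ≈ 0.02522; in regime p = Θ(1/n^{3/2}) E[X] tends to 0 (below the triangle threshold p ~ 1/n).


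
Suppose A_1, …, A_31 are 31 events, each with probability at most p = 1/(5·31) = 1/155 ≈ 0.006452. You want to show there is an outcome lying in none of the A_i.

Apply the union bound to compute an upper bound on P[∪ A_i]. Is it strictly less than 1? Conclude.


Union bound: P[∪_{i=1}^{31} A_i] ≤ Σ_i P[A_i] ≤ 31·p = 31·(1/155) = 1/5.
Numerically: 1/5 ≈ 0.200000.
Is 1/5 < 1? YES.
Since P[∪ A_i] ≤ 1/5 < 1, the complement has P[∩ A_i^c] ≥ 1 − 1/5 = 4/5 > 0, so some outcome avoids every A_i.

31·p = 1/5 ≈ 0.200000; existence CERTIFIED by the union bound.


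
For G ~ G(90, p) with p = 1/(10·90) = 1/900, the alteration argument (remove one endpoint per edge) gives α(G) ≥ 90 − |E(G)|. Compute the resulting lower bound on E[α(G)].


E[|E(G)|] = C(90, 2)·p = 4005 · (1/900) = 89/20.
E[α(G)] ≥ n − E[|E(G)|] = 90 − 89/20 = 1711/20.
Numerically: ≈ 85.5500.
(This is only a lower bound; the true E[α(G)] may be larger.)

E[α(G)] ≥ 1711/20 ≈ 85.5500.


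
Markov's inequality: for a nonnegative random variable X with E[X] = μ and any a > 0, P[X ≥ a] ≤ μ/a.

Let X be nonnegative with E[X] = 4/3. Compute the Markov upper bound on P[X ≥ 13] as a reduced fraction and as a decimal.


μ = E[X] = 4/3, a = 13.
Markov: P[X ≥ 13] ≤ μ/a = (4/3)/13 = 4/39.
Numerically: ≈ 0.103.
(Since a = 13 > μ = 1.333, the bound 4/39 is < 1 and informative.)

P[X ≥ 13] ≤ 4/39 ≈ 0.103.


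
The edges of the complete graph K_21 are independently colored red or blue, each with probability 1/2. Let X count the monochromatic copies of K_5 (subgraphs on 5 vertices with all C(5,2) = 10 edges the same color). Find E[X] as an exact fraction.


Let X = Σ_S X_S over the C(21, 5) = 20349 subsets S of size 5, where X_S = 1 if the K_5 on S is monochromatic.
For a fixed S, the K_5 on S has C(5, 2) = 10 edges. P[all 10 edges red] = (1/2)^10, and likewise for blue, so P[monochromatic] = 2·(1/2)^10 = 2^{1 − 10} = 1/512.
By linearity of expectation: E[X] = C(21, 5) · 2^{1 − 10} = 20349 · 1/512 = 20349/512.
Numerically: E[X] ≈ 39.744.

E[X] = C(21,5)·2^(1−C(5,2)) = 20349/512 ≈ 39.744.


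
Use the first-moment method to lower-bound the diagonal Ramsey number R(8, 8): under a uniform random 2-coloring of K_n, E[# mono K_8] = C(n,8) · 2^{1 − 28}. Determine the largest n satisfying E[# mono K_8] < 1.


We need C(n, 8) · 2^{1 − 28} < 1, i.e. C(n, 8) < 2^{28 − 1} = 134217728.
Check values of n near the boundary:
  n = 38: C(38, 8) = 48903492; 48903492 < 134217728? YES
  n = 39: C(39, 8) = 61523748; 61523748 < 134217728? YES
  n = 40: C(40, 8) = 76904685; 76904685 < 134217728? YES
  n = 41: C(41, 8) = 95548245; 95548245 < 134217728? YES
  n = 42: C(42, 8) = 118030185; 118030185 < 134217728? YES
  n = 43: C(43, 8) = 145008513; 145008513 < 134217728? NO
The largest n with C(n, 8) < 134217728 is n = 42 (where E[X] = 118030185/134217728 ≈ 0.87939). Hence R(8, 8) > 42, i.e. R(8, 8) ≥ 43.

Largest n = 42; hence R(8, 8) > 42.


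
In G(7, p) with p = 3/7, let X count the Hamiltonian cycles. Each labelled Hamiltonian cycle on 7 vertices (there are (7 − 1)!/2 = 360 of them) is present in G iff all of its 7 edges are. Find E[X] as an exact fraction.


K_7 has (7 − 1)!/2 = 360 labelled Hamiltonian cycles.
For each such Hamiltonian cycle H, let X_H = 1 if all 7 edges of H are present in G. Then P[X_H = 1] = p^{7} = (3/7)^{7} = 2187/823543.
Summing the indicators: E[X] = Σ_H E[X_H] = 360 · p^{7} = 360 · 2187/823543 = 787320/823543.
Numerically: E[X] ≈ 0.956016.

E[X] = 360 · (3/7)^{7} = 787320/823543 ≈ 0.956016.


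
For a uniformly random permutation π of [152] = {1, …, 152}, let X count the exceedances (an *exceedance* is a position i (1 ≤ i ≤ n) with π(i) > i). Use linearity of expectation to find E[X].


Write X = Σ_{i=1}^{152} X_i, where X_i = 1_{π(i) > i}.
For each fixed i, π(i) is uniform over {1, …, 152} (marginal of a uniform permutation), so P[π(i) > i] = (n − i)/n. Summing: Σ_{i=1}^{152} (n − i)/n = (0 + 1 + … + 151)/152 = 152(152 − 1)/(2·152) = (152 − 1)/2.
Hence E[X] = Σ_{i=1}^{152} (152 − i)/152 = 151/2 ≈ 75.5000.

E[X] = 151/2 = 75.5000.


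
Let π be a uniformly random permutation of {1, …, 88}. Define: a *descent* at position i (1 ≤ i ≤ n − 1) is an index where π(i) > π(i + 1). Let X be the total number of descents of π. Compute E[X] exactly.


Write X = Σ X_I over i = 1, …, 87, with X_I the indicator of one descent.
There are 87 indicators.
For each fixed i, the pair (π(i), π(i+1)) is a uniformly random ordered pair of distinct values from {1, …, 88}; by symmetry P[π(i) > π(i+1)] = 1/2.
By linearity: E[X] = 87 · (1/2) = (88 − 1) · (1/2) = 87/2 ≈ 43.50000.

E[X] = 87/2 = 43.50000.


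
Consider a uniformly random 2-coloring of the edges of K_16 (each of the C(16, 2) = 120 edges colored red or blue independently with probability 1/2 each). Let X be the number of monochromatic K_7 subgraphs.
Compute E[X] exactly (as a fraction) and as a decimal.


Let X = Σ_S X_S over the C(16, 7) = 11440 subsets S of size 7, where X_S = 1 if the K_7 on S is monochromatic.
For a fixed S, the K_7 on S has C(7, 2) = 21 edges. P[all 21 edges red] = (1/2)^21, and likewise for blue, so P[monochromatic] = 2·(1/2)^21 = 2^{1 − 21} = 1/1048576.
Summing: E[X] = C(16, 7) · 2^{1 − 21} = 11440 · 1/1048576 = 715/65536.
Numerically: E[X] ≈ 0.011.

E[X] = C(16,7)·2^(1−C(7,2)) = 715/65536 ≈ 0.011.


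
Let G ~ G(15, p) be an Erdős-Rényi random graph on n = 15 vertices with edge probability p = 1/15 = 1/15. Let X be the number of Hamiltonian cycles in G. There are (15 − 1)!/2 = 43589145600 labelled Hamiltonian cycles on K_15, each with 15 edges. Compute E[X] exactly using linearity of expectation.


K_15 has (15 − 1)!/2 = 43589145600 labelled Hamiltonian cycles.
For each such Hamiltonian cycle H, let X_H = 1 if all 15 edges of H are present in G. Then P[X_H = 1] = p^{15} = (1/15)^{15} = 1/437893890380859375.
By linearity of expectation: E[X] = Σ_H E[X_H] = 43589145600 · p^{15} = 43589145600 · 1/437893890380859375 = 7175168/72081298828125.
Numerically: E[X] ≈ 9.95427e-08.

E[X] = 43589145600 · (1/15)^{15} = 7175168/72081298828125 ≈ 9.95427e-08.


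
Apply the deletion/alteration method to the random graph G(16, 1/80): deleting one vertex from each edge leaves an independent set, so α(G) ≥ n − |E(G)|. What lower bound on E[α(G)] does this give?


E[|E(G)|] = C(16, 2)·p = 120 · (1/80) = 3/2.
E[α(G)] ≥ n − E[|E(G)|] = 16 − 3/2 = 29/2.
Numerically: ≈ 14.500000.
(This is only a lower bound; the true E[α(G)] may be larger.)

E[α(G)] ≥ 29/2 ≈ 14.500000.


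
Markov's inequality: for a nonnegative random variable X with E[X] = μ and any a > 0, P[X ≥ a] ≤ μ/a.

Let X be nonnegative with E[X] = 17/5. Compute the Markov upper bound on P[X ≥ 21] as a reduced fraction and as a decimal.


μ = E[X] = 17/5, a = 21.
Markov: P[X ≥ 21] ≤ μ/a = (17/5)/21 = 17/105.
Numerically: ≈ 0.16190.
(Since a = 21 > μ = 3.40000, the bound 17/105 is < 1 and informative.)

P[X ≥ 21] ≤ 17/105 ≈ 0.16190.


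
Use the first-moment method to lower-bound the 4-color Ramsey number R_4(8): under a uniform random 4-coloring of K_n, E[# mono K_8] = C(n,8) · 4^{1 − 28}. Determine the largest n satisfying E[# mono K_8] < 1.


We need C(n, 8) · 4^{1 − 28} < 1, i.e. C(n, 8) < 4^{28 − 1} = 18014398509481984.
Check values of n near the boundary:
  n = 405: C(405, 8) = 16745853821188050; 16745853821188050 < 18014398509481984? YES
  n = 406: C(406, 8) = 17082453897995850; 17082453897995850 < 18014398509481984? YES
  n = 407: C(407, 8) = 17424959239309050; 17424959239309050 < 18014398509481984? YES
  n = 408: C(408, 8) = 17773458424095231; 17773458424095231 < 18014398509481984? YES
  n = 409: C(409, 8) = 18128041135797879; 18128041135797879 < 18014398509481984? NO
  n = 410: C(410, 8) = 18488798173326195; 18488798173326195 < 18014398509481984? NO
  n = 411: C(411, 8) = 18855821462126715; 18855821462126715 < 18014398509481984? NO
The largest n with C(n, 8) < 18014398509481984 is n = 408 (where E[X] = 17773458424095231/18014398509481984 ≈ 0.98663). Hence R_4(8) > 408, i.e. R_4(8) ≥ 409.

Largest n = 408; hence R_4(8) > 408.


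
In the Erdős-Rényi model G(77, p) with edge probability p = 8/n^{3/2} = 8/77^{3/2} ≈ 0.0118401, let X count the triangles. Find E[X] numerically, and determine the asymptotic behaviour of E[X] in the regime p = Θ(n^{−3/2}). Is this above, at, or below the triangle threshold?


Number of potential triangles: C(77, 3) = 73150.
Each occurs with probability p³ ≈ (0.0118401)³ ≈ 1.65982269e-06.
By linearity: E[X] = C(77, 3)·p³ ≈ 73150 · 1.65982269e-06 ≈ 0.121416.
Since α = 3/2 > 1, p = c/n^{3/2} = o(1/n) is below the triangle threshold p ~ 1/n. Asymptotically E[X] ~ (c³/6)·n^{3(1−α)} = (8³/6)·n^{-1.5} → 0, so by Markov's inequality G has no triangles w.h.p.

E[X] ≈ 0.121416; in regime p = Θ(1/n^{3/2}) E[X] tends to 0 (below the triangle threshold p ~ 1/n).


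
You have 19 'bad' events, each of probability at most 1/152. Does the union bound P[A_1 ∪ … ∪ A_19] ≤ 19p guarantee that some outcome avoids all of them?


Union bound: P[∪_{i=1}^{19} A_i] ≤ Σ_i P[A_i] ≤ 19·p = 19·(1/152) = 1/8.
Numerically: 1/8 ≈ 0.1250.
Is 1/8 < 1? YES.
Since P[∪ A_i] ≤ 1/8 < 1, the complement has P[∩ A_i^c] ≥ 1 − 1/8 = 7/8 > 0, so some outcome avoids every A_i.

19·p = 1/8 ≈ 0.1250; existence CERTIFIED by the union bound.


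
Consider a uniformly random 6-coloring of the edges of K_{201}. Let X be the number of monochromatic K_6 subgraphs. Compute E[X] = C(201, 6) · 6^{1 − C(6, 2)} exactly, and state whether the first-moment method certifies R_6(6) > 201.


E[X] = C(201, 6) · 6^{1 − 15} = 84944276340 · 6^{−14} = 84944276340/78364164096.
As a reduced fraction: E[X] = 7078689695/6530347008 ≈ 1.08397.
Is E[X] < 1? NO.
Since E[X] ≥ 1, the first-moment bound is inconclusive at n = 201; it does NOT by itself certify R_6(6) > 201.

E[X] = 7078689695/6530347008 ≈ 1.08397; E[X] ≥ 1; first-moment method inconclusive here.


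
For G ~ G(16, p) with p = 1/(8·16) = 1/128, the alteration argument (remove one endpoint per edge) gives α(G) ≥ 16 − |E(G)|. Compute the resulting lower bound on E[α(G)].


E[|E(G)|] = C(16, 2)·p = 120 · (1/128) = 15/16.
E[α(G)] ≥ n − E[|E(G)|] = 16 − 15/16 = 241/16.
Numerically: ≈ 15.0625.
(This is only a lower bound; the true E[α(G)] may be larger.)

E[α(G)] ≥ 241/16 ≈ 15.0625.


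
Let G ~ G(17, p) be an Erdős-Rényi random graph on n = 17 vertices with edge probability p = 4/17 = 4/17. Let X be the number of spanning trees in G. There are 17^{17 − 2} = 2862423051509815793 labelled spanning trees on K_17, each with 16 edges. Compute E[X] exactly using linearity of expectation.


K_17 has 17^{17 − 2} = 2862423051509815793 labelled spanning trees.
For each such spanning tree H, let X_H = 1 if all 16 edges of H are present in G. Then P[X_H = 1] = p^{16} = (4/17)^{16} = 4294967296/48661191875666868481.
By linearity of expectation: E[X] = Σ_H E[X_H] = 2862423051509815793 · p^{16} = 2862423051509815793 · 4294967296/48661191875666868481 = 4294967296/17.
Numerically: E[X] ≈ 2.52645e+08.

E[X] = 2862423051509815793 · (4/17)^{16} = 4294967296/17 ≈ 2.52645e+08.


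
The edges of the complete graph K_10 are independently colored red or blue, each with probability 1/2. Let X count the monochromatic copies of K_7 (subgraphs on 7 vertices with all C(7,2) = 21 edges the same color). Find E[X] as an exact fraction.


Let X = Σ_S X_S over the C(10, 7) = 120 subsets S of size 7, where X_S = 1 if the K_7 on S is monochromatic.
For a fixed S, the K_7 on S has C(7, 2) = 21 edges. P[all 21 edges red] = (1/2)^21, and likewise for blue, so P[monochromatic] = 2·(1/2)^21 = 2^{1 − 21} = 1/1048576.
By linearity of expectation: E[X] = C(10, 7) · 2^{1 − 21} = 120 · 1/1048576 = 15/131072.
Numerically: E[X] ≈ 0.000114.

E[X] = C(10,7)·2^(1−C(7,2)) = 15/131072 ≈ 0.000114.


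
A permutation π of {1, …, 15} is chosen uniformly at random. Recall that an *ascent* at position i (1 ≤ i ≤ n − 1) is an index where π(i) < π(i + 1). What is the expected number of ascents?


Write X = Σ X_I over i = 1, …, 14, with X_I the indicator of one ascent.
There are 14 indicators.
For each fixed i, the pair (π(i), π(i+1)) is a uniformly random ordered pair of distinct values from {1, …, 15}; by symmetry P[π(i) < π(i+1)] = 1/2.
By linearity: E[X] = 14 · (1/2) = (15 − 1) · (1/2) = 7 ≈ 7.00000.

E[X] = 7 = 7.00000.


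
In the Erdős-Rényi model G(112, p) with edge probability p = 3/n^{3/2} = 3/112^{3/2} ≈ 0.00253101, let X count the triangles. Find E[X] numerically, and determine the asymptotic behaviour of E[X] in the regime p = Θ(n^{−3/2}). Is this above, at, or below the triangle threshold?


Number of potential triangles: C(112, 3) = 227920.
Each occurs with probability p³ ≈ (0.00253101)³ ≈ 1.62137198e-08.
By linearity: E[X] = C(112, 3)·p³ ≈ 227920 · 1.62137198e-08 ≈ 0.003695.
Since α = 3/2 > 1, p = c/n^{3/2} = o(1/n) is below the triangle threshold p ~ 1/n. Asymptotically E[X] ~ (c³/6)·n^{3(1−α)} = (3³/6)·n^{-1.5} → 0, so by Markov's inequality G has no triangles w.h.p.

E[X] ≈ 0.003695; in regime p = Θ(1/n^{3/2}) E[X] tends to 0 (below the triangle threshold p ~ 1/n).
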